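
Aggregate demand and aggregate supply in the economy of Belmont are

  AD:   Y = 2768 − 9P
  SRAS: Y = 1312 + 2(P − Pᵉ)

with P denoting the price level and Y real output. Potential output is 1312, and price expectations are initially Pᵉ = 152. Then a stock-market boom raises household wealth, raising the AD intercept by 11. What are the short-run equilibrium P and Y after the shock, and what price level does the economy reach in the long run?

Short run: P = 161, Y = 1330. Long run: P = 163.

AD shifts right: new AD is Y = 2779 − 9P. With Pᵉ = 152, SRAS is Y = 1008 + 2P.
Short run: 2779 − 9P = 1008 + 2P gives 1771 = 11P, so P = 161 and Y = 2779 − 9·161 = 1330.
Y = 1330 is above potential 1312; expectations adjust and SRAS shifts left until Y = 1312.
Long run: on the new AD curve, 1312 = 2779 − 9P gives P = 163.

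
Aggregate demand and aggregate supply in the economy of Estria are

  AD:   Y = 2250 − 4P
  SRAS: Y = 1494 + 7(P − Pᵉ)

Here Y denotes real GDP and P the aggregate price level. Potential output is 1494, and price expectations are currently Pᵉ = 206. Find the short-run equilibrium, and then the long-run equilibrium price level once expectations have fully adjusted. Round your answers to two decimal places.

Short run: P = 199.82, Y = 1450.73. Long run: P = 189.00.

Short run: with Pᵉ = 206, SRAS is Y = 52 + 7P. Setting AD = SRAS gives 2198 = 11P, so P = 199.82 and Y = 2250 − 4P = 1450.73.
Output 1450.73 is below potential 1494, so over time expected prices fall and SRAS shifts right until Y returns to 1494.
Long run: Y = 1494 on the AD curve gives 1494 = 2250 − 4P, so P = 189.00.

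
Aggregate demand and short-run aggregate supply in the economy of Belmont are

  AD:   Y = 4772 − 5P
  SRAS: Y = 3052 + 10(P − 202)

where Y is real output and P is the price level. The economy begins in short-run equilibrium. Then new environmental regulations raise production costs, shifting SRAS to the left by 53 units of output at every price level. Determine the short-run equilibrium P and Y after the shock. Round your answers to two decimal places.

This is a negative supply shock: SRAS shifts left.
New SRAS: Y = 979 + 10P.
Set AD = SRAS: 4772 − 5P = 979 + 10P, so 3793 = 15P and P = 252.87.
Substituting into AD, Y = 3507.67.

P = 252.87, Y = 3507.67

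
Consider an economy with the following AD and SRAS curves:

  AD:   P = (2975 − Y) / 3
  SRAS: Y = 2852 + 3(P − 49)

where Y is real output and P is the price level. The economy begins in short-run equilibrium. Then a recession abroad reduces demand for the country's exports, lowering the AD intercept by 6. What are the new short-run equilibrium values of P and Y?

P = 44, Y = 2837

This is a negative demand shock: AD shifts left.
New AD: Y = 2969 − 3P.
SRAS can be written Y = 2705 + 3P.
Set AD = SRAS: 2969 − 3P = 2705 + 3P, so 264 = 6P and P = 44.
Y = 2969 − 3·44 = 2837.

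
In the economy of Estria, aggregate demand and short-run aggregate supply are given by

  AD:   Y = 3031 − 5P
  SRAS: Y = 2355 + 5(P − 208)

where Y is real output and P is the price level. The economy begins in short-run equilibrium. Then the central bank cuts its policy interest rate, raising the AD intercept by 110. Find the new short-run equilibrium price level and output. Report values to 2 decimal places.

P = 182.60, Y = 2228.00

This is a positive demand shock: AD shifts right.
New AD: Y = 3141 − 5P.
SRAS can be written Y = 1315 + 5P.
Set AD = SRAS: 3141 − 5P = 1315 + 5P, so 1826 = 10P and P = 182.60.
Substituting into AD, Y = 2228.00.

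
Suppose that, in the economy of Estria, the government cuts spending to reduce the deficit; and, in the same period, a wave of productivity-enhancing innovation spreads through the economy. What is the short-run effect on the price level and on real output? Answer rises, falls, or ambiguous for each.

Price level: falls; output: ambiguous

The first event is a negative demand shock: AD shifts left, which by itself pushes P down and Y down.
The second is a favourable supply shock: SRAS shifts right, which by itself pushes P down and Y up.
Both shocks push P down, so P falls. The two shocks push Y in opposite directions, so the effect on Y is ambiguous.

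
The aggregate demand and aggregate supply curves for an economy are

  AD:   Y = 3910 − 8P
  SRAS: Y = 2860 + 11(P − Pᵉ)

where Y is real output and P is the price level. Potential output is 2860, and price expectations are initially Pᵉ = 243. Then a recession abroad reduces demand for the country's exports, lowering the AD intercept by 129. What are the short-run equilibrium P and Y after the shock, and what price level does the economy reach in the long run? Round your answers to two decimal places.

Short run: P = 189.16, Y = 2267.74. Long run: P = 115.13.

AD shifts left: new AD is Y = 3781 − 8P. With Pᵉ = 243, SRAS is Y = 187 + 11P.
Short run: 3781 − 8P = 187 + 11P gives 3594 = 19P, so P = 189.16 and Y = 3781 − 8P = 2267.74.
Y = 2267.74 is below potential 2860; expectations adjust and SRAS shifts right until Y = 2860.
Long run: on the new AD curve, 2860 = 3781 − 8P gives P = 115.13.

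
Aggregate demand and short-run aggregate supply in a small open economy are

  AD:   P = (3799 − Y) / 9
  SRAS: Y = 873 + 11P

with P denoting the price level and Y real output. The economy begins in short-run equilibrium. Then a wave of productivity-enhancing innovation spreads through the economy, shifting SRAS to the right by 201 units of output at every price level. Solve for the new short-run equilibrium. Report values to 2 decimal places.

This is a positive supply shock: SRAS shifts right.
New SRAS: Y = 1074 + 11P.
Set AD = SRAS: 3799 − 9P = 1074 + 11P, so 2725 = 20P and P = 136.25.
Substituting into AD, Y = 2572.75.

P = 136.25, Y = 2572.75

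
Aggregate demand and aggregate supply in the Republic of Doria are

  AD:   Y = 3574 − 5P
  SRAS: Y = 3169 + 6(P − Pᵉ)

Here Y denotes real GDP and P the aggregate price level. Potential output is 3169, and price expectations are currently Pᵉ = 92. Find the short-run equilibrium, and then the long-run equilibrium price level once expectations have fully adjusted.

Short run: with Pᵉ = 92, SRAS is Y = 2617 + 6P. Setting AD = SRAS gives 957 = 11P, so P = 87 and Y = 3574 − 5·87 = 3139.
Output 3139 is below potential 3169, so over time expected prices fall and SRAS shifts right until Y returns to 3169.
Long run: Y = 3169 on the AD curve gives 3169 = 3574 − 5P, so P = 81.

Short run: P = 87, Y = 3139. Long run: P = 81.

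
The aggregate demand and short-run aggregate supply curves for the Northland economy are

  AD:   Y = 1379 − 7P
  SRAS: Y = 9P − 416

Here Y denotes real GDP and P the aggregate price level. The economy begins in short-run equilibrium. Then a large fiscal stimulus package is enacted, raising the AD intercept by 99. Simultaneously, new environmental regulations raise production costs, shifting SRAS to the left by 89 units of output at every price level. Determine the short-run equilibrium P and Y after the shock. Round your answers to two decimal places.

After both shocks: AD is Y = 1478 − 7P and SRAS is Y = 9P − 505.
Setting them equal: 1983 = 16P, so P = 123.94.
Substituting into AD, Y = 610.44.

P = 123.94, Y = 610.44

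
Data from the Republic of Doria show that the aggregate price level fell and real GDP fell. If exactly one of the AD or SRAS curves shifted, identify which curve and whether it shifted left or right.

P fell and Y fell. An AD shift moves P and Y in the same direction; an SRAS shift moves them in opposite directions.
Here P and Y moved in the same direction, so the AD curve shifted.
Since Y fell, AD shifted left.

AD shifted left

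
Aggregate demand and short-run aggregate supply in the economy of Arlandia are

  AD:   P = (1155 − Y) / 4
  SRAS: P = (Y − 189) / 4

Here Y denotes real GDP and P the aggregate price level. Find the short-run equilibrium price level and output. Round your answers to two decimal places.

P = 120.75, Y = 672.00

Rearrange AD to Y = 1155 − 4P.
Rearrange SRAS to Y = 189 + 4P.
Set AD = SRAS: 1155 − 4P = 189 + 4P, so 966 = 8P and P = 120.75.
Substituting into AD, Y = 1155 − 4P = 672.00.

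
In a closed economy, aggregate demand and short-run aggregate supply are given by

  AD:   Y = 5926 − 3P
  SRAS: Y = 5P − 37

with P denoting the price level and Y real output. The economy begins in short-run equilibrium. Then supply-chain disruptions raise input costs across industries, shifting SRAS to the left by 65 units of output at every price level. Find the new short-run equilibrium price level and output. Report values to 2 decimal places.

This is a negative supply shock: SRAS shifts left.
New SRAS: Y = 5P − 102.
Set AD = SRAS: 5926 − 3P = 5P − 102, so 6028 = 8P and P = 753.50.
Substituting into AD, Y = 3665.50.

P = 753.50, Y = 3665.50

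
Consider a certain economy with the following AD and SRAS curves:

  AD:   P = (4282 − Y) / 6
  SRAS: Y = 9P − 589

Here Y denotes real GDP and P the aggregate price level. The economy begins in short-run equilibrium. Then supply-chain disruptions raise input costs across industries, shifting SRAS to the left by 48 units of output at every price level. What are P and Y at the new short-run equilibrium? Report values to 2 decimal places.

P = 327.93, Y = 2314.40

This is a negative supply shock: SRAS shifts left.
New SRAS: Y = 9P − 637.
Set AD = SRAS: 4282 − 6P = 9P − 637, so 4919 = 15P and P = 327.93.
Substituting into AD, Y = 2314.40.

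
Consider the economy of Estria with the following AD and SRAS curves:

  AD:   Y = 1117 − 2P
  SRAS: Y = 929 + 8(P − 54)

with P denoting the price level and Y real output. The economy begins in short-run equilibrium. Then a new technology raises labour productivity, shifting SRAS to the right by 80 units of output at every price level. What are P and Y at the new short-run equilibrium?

This is a positive supply shock: SRAS shifts right.
New SRAS: Y = 577 + 8P.
Set AD = SRAS: 1117 − 2P = 577 + 8P, so 540 = 10P and P = 54.
Y = 1117 − 2·54 = 1009.

P = 54, Y = 1009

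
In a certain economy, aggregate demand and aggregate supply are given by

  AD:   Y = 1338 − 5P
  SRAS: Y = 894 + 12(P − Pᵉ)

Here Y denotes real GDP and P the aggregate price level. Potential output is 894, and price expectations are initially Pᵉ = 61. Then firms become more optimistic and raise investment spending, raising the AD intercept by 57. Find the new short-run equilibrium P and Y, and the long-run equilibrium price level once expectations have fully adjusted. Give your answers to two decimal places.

Short run: P = 72.53, Y = 1032.35. Long run: P = 100.20.

AD shifts right: new AD is Y = 1395 − 5P. With Pᵉ = 61, SRAS is Y = 162 + 12P.
Short run: 1395 − 5P = 162 + 12P gives 1233 = 17P, so P = 72.53 and Y = 1395 − 5P = 1032.35.
Y = 1032.35 is above potential 894; expectations adjust and SRAS shifts left until Y = 894.
Long run: on the new AD curve, 894 = 1395 − 5P gives P = 100.20.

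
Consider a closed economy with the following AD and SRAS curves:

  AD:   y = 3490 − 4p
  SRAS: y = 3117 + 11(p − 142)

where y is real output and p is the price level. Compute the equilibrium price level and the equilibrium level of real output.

p = 129, y = 2974

Write SRAS as y = 3117 + 11p − 1562 = 1555 + 11p.
Set AD = SRAS: 3490 − 4p = 1555 + 11p, so 1935 = 15p and p = 129.
Then y = 3490 − 4·129 = 2974.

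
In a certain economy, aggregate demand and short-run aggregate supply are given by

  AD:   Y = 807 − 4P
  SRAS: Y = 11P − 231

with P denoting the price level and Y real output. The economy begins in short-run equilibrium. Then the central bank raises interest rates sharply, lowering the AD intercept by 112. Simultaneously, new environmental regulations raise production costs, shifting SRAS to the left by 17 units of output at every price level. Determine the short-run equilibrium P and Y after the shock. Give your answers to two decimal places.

After both shocks: AD is Y = 695 − 4P and SRAS is Y = 11P − 248.
Setting them equal: 943 = 15P, so P = 62.87.
Substituting into AD, Y = 443.53.

P = 62.87, Y = 443.53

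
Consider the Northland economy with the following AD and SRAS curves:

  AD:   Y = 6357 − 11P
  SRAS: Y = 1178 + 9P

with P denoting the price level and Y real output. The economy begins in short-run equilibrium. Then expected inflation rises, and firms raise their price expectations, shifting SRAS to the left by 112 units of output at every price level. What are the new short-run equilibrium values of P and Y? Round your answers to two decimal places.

This is a negative supply shock: SRAS shifts left.
New SRAS: Y = 1066 + 9P.
Set AD = SRAS: 6357 − 11P = 1066 + 9P, so 5291 = 20P and P = 264.55.
Substituting into AD, Y = 3446.95.

P = 264.55, Y = 3446.95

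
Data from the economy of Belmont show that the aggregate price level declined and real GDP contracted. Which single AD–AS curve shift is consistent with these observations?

AD shifted left

P fell and Y fell. An AD shift moves P and Y in the same direction; an SRAS shift moves them in opposite directions.
Here P and Y moved in the same direction, so the AD curve shifted.
Since Y fell, AD shifted left.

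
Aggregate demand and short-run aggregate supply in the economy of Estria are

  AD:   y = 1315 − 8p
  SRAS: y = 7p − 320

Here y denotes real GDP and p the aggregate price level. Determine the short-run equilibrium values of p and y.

Set AD = SRAS: 1315 − 8p = 7p − 320, so 1635 = 15p and p = 109.
Then y = 1315 − 8·109 = 443.

p = 109, y = 443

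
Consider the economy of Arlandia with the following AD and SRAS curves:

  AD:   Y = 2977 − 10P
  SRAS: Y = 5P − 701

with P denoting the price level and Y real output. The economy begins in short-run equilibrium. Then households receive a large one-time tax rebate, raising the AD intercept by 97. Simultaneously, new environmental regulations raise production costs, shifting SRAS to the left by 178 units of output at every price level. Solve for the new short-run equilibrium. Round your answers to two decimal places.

P = 263.53, Y = 438.67

After both shocks: AD is Y = 3074 − 10P and SRAS is Y = 5P − 879.
Setting them equal: 3953 = 15P, so P = 263.53.
Substituting into AD, Y = 438.67.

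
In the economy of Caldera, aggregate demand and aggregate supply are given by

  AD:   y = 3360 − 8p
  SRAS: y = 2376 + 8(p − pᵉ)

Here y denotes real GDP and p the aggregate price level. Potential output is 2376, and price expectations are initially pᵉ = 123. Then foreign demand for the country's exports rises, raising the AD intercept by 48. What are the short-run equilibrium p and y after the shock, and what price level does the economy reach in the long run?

AD shifts right: new AD is y = 3408 − 8p. With pᵉ = 123, SRAS is y = 1392 + 8p.
Short run: 3408 − 8p = 1392 + 8p gives 2016 = 16p, so p = 126 and y = 3408 − 8·126 = 2400.
y = 2400 is above potential 2376; expectations adjust and SRAS shifts left until y = 2376.
Long run: on the new AD curve, 2376 = 3408 − 8p gives p = 129.

Short run: p = 126, y = 2400. Long run: p = 129.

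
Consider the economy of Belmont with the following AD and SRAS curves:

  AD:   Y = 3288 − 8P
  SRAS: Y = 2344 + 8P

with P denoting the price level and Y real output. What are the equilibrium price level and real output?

Set AD = SRAS: 3288 − 8P = 2344 + 8P, so 944 = 16P and P = 59.
Then Y = 3288 − 8·59 = 2816.

P = 59, Y = 2816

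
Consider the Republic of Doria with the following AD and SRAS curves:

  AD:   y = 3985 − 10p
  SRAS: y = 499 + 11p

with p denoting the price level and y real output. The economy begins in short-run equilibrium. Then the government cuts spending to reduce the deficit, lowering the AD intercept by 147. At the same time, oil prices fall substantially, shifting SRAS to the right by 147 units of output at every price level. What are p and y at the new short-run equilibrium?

After both shocks: AD is y = 3838 − 10p and SRAS is y = 646 + 11p.
Setting them equal: 3192 = 21p, so p = 152.
y = 3838 − 10·152 = 2318.

p = 152, y = 2318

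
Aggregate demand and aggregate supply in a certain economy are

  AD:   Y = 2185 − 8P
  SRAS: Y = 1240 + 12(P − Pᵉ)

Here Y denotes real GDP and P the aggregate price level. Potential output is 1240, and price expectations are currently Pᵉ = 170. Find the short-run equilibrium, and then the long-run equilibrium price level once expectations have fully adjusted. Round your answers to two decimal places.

Short run: P = 149.25, Y = 991.00. Long run: P = 118.13.

Short run: with Pᵉ = 170, SRAS is Y = 12P − 800. Setting AD = SRAS gives 2985 = 20P, so P = 149.25 and Y = 2185 − 8P = 991.00.
Output 991.00 is below potential 1240, so over time expected prices fall and SRAS shifts right until Y returns to 1240.
Long run: Y = 1240 on the AD curve gives 1240 = 2185 − 8P, so P = 118.13.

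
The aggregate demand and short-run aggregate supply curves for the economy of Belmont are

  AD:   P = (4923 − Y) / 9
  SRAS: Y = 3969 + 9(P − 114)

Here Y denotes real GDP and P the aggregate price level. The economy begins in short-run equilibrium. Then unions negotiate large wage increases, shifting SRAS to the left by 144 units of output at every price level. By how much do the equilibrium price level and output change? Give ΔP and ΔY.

ΔP = +8, ΔY = -72

This is a negative supply shock: SRAS shifts left.
New SRAS: Y = 2799 + 9P.
Set AD = SRAS: 4923 − 9P = 2799 + 9P, so 2124 = 18P and P = 118.
Y = 4923 − 9·118 = 3861.
Initially P = 110, Y = 3933, so ΔP = +8 and ΔY = -72.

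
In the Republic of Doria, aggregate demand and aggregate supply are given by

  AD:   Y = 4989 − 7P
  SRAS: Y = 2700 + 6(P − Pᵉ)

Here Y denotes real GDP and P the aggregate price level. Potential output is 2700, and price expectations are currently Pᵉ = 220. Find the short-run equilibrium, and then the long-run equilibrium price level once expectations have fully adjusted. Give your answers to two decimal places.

Short run: P = 277.62, Y = 3045.69. Long run: P = 327.00.

Short run: with Pᵉ = 220, SRAS is Y = 1380 + 6P. Setting AD = SRAS gives 3609 = 13P, so P = 277.62 and Y = 4989 − 7P = 3045.69.
Output 3045.69 is above potential 2700, so over time expected prices rise and SRAS shifts left until Y returns to 2700.
Long run: Y = 2700 on the AD curve gives 2700 = 4989 − 7P, so P = 327.00.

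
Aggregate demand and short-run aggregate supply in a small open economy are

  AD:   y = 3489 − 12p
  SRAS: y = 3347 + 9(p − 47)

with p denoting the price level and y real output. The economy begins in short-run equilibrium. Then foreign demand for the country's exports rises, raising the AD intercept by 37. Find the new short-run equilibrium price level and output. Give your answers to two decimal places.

p = 28.67, y = 3182.00

This is a positive demand shock: AD shifts right.
New AD: y = 3526 − 12p.
SRAS can be written y = 2924 + 9p.
Set AD = SRAS: 3526 − 12p = 2924 + 9p, so 602 = 21p and p = 28.67.
Substituting into AD, y = 3182.00.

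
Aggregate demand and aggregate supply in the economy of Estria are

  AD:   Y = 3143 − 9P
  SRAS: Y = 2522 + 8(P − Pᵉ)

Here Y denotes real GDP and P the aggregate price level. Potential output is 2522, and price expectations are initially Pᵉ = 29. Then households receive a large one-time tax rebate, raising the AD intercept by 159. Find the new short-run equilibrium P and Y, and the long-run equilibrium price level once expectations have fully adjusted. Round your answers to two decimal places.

Short run: P = 59.53, Y = 2766.24. Long run: P = 86.67.

AD shifts right: new AD is Y = 3302 − 9P. With Pᵉ = 29, SRAS is Y = 2290 + 8P.
Short run: 3302 − 9P = 2290 + 8P gives 1012 = 17P, so P = 59.53 and Y = 3302 − 9P = 2766.24.
Y = 2766.24 is above potential 2522; expectations adjust and SRAS shifts left until Y = 2522.
Long run: on the new AD curve, 2522 = 3302 − 9P gives P = 86.67.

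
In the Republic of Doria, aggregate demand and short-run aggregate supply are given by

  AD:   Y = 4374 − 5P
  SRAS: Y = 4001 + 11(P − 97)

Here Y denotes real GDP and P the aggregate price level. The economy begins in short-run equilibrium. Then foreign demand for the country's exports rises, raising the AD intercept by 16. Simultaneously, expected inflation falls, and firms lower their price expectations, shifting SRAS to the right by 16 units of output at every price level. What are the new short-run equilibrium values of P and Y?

After both shocks: AD is Y = 4390 − 5P and SRAS is Y = 2950 + 11P.
Setting them equal: 1440 = 16P, so P = 90.
Y = 4390 − 5·90 = 3940.

P = 90, Y = 3940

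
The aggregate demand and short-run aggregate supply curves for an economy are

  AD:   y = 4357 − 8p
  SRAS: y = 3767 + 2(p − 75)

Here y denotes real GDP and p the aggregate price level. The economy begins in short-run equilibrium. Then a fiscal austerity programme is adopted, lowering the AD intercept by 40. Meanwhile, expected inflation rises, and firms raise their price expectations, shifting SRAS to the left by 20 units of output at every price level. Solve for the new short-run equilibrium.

After both shocks: AD is y = 4317 − 8p and SRAS is y = 3597 + 2p.
Setting them equal: 720 = 10p, so p = 72.
y = 4317 − 8·72 = 3741.

p = 72, y = 3741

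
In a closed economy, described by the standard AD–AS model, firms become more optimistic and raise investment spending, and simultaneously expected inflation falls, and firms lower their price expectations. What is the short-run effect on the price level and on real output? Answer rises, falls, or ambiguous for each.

Price level: ambiguous; output: rises

The first event is a positive demand shock: AD shifts right, which by itself pushes P up and Y up.
The second is a favourable supply shock: SRAS shifts right, which by itself pushes P down and Y up.
The two shocks push P in opposite directions, so the effect on P is ambiguous. Both shocks push Y up, so Y rises.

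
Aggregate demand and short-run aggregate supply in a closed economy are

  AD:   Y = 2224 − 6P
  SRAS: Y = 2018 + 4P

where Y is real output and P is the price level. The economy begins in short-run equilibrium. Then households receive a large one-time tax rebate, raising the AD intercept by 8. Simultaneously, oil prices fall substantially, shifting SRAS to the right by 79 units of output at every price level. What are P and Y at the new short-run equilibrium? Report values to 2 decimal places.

After both shocks: AD is Y = 2232 − 6P and SRAS is Y = 2097 + 4P.
Setting them equal: 135 = 10P, so P = 13.50.
Substituting into AD, Y = 2151.00.

P = 13.50, Y = 2151.00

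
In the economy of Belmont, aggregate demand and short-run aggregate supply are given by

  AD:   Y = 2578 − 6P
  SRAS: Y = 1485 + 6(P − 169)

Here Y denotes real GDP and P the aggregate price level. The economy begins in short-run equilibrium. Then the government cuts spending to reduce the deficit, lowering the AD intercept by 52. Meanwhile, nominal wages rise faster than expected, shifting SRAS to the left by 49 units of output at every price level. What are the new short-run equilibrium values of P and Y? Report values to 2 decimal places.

After both shocks: AD is Y = 2526 − 6P and SRAS is Y = 422 + 6P.
Setting them equal: 2104 = 12P, so P = 175.33.
Substituting into AD, Y = 1474.00.

P = 175.33, Y = 1474.00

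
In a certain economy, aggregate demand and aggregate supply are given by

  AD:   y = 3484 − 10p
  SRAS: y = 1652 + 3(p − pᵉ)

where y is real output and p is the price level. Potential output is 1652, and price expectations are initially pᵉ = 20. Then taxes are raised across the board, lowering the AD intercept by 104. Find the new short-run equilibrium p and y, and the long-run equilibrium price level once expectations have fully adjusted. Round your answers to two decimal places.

AD shifts left: new AD is y = 3380 − 10p. With pᵉ = 20, SRAS is y = 1592 + 3p.
Short run: 3380 − 10p = 1592 + 3p gives 1788 = 13p, so p = 137.54 and y = 3380 − 10p = 2004.62.
y = 2004.62 is above potential 1652; expectations adjust and SRAS shifts left until y = 1652.
Long run: on the new AD curve, 1652 = 3380 − 10p gives p = 172.80.

Short run: p = 137.54, y = 2004.62. Long run: p = 172.80.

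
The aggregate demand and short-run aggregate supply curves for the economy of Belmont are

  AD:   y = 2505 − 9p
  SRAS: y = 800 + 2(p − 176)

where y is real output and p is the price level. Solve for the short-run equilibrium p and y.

p = 187, y = 822

Write SRAS as y = 800 + 2p − 352 = 448 + 2p.
Set AD = SRAS: 2505 − 9p = 448 + 2p, so 2057 = 11p and p = 187.
Then y = 2505 − 9·187 = 822.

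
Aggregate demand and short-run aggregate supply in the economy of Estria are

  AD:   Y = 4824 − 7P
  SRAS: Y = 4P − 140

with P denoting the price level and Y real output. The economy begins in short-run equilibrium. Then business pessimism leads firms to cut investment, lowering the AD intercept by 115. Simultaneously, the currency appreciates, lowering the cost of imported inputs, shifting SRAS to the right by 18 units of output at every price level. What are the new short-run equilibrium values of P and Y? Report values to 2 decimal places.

After both shocks: AD is Y = 4709 − 7P and SRAS is Y = 4P − 122.
Setting them equal: 4831 = 11P, so P = 439.18.
Substituting into AD, Y = 1634.73.

P = 439.18, Y = 1634.73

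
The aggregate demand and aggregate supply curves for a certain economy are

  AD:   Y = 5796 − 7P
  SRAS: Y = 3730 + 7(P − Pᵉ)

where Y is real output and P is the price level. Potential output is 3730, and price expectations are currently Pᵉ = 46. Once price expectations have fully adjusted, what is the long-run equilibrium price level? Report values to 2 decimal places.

Long-run P = 295.14

Short run: with Pᵉ = 46, SRAS is Y = 3408 + 7P. Setting AD = SRAS gives 2388 = 14P, so P = 170.57 and Y = 5796 − 7P = 4602.00.
Output 4602.00 is above potential 3730, so over time expected prices rise and SRAS shifts left until Y returns to 3730.
Long run: Y = 3730 on the AD curve gives 3730 = 5796 − 7P, so P = 295.14.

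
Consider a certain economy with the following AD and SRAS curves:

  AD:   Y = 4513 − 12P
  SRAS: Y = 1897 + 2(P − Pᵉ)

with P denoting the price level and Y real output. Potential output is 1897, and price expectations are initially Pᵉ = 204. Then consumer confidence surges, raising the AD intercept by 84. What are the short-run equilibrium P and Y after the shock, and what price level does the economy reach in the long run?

Short run: P = 222, Y = 1933. Long run: P = 225.

AD shifts right: new AD is Y = 4597 − 12P. With Pᵉ = 204, SRAS is Y = 1489 + 2P.
Short run: 4597 − 12P = 1489 + 2P gives 3108 = 14P, so P = 222 and Y = 4597 − 12·222 = 1933.
Y = 1933 is above potential 1897; expectations adjust and SRAS shifts left until Y = 1897.
Long run: on the new AD curve, 1897 = 4597 − 12P gives P = 225.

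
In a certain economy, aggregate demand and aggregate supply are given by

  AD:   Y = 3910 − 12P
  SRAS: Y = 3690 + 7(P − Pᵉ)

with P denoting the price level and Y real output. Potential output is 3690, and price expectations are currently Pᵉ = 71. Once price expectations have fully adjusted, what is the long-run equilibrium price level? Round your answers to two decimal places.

Short run: with Pᵉ = 71, SRAS is Y = 3193 + 7P. Setting AD = SRAS gives 717 = 19P, so P = 37.74 and Y = 3910 − 12P = 3457.16.
Output 3457.16 is below potential 3690, so over time expected prices fall and SRAS shifts right until Y returns to 3690.
Long run: Y = 3690 on the AD curve gives 3690 = 3910 − 12P, so P = 18.33.

Long-run P = 18.33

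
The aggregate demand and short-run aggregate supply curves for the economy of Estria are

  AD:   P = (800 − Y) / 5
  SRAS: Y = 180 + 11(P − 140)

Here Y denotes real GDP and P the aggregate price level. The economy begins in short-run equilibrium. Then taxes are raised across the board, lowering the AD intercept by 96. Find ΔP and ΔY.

ΔP = -6, ΔY = -66

This is a negative demand shock: AD shifts left.
New AD: Y = 704 − 5P.
SRAS can be written Y = 11P − 1360.
Set AD = SRAS: 704 − 5P = 11P − 1360, so 2064 = 16P and P = 129.
Y = 704 − 5·129 = 59.
Initially P = 135, Y = 125, so ΔP = -6 and ΔY = -66.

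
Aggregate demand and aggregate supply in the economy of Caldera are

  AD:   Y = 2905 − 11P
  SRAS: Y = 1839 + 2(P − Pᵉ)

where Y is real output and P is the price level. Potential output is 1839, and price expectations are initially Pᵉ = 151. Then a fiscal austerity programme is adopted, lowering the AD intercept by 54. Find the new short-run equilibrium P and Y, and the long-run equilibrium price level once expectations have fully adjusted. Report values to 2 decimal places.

Short run: P = 101.08, Y = 1739.15. Long run: P = 92.00.

AD shifts left: new AD is Y = 2851 − 11P. With Pᵉ = 151, SRAS is Y = 1537 + 2P.
Short run: 2851 − 11P = 1537 + 2P gives 1314 = 13P, so P = 101.08 and Y = 2851 − 11P = 1739.15.
Y = 1739.15 is below potential 1839; expectations adjust and SRAS shifts right until Y = 1839.
Long run: on the new AD curve, 1839 = 2851 − 11P gives P = 92.00.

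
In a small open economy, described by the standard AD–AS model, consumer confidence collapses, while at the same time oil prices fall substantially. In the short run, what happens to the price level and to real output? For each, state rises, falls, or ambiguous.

Price level: falls; output: ambiguous

The first event is a negative demand shock: AD shifts left, which by itself pushes P down and Y down.
The second is a favourable supply shock: SRAS shifts right, which by itself pushes P down and Y up.
Both shocks push P down, so P falls. The two shocks push Y in opposite directions, so the effect on Y is ambiguous.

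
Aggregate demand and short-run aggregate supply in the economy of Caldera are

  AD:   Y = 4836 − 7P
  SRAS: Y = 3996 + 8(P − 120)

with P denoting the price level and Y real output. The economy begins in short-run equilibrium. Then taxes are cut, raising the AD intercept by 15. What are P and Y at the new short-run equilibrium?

This is a positive demand shock: AD shifts right.
New AD: Y = 4851 − 7P.
SRAS can be written Y = 3036 + 8P.
Set AD = SRAS: 4851 − 7P = 3036 + 8P, so 1815 = 15P and P = 121.
Y = 4851 − 7·121 = 4004.

P = 121, Y = 4004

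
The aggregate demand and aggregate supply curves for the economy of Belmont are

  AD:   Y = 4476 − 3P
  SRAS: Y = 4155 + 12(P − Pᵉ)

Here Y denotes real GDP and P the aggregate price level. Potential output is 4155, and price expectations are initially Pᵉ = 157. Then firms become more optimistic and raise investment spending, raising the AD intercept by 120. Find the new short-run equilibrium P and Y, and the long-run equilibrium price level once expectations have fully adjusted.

AD shifts right: new AD is Y = 4596 − 3P. With Pᵉ = 157, SRAS is Y = 2271 + 12P.
Short run: 4596 − 3P = 2271 + 12P gives 2325 = 15P, so P = 155 and Y = 4596 − 3·155 = 4131.
Y = 4131 is below potential 4155; expectations adjust and SRAS shifts right until Y = 4155.
Long run: on the new AD curve, 4155 = 4596 − 3P gives P = 147.

Short run: P = 155, Y = 4131. Long run: P = 147.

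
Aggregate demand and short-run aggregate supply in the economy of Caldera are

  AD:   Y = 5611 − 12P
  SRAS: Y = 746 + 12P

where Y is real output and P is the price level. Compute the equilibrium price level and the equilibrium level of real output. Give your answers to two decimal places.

P = 202.71, Y = 3178.50

Set AD = SRAS: 5611 − 12P = 746 + 12P, so 4865 = 24P and P = 202.71.
Substituting into AD, Y = 5611 − 12P = 3178.50.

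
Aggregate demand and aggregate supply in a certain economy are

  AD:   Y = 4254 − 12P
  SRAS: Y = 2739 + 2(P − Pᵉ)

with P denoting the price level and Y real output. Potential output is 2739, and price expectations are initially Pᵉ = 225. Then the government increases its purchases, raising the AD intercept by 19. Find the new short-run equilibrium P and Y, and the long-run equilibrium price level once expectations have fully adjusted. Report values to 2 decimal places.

Short run: P = 141.71, Y = 2572.43. Long run: P = 127.83.

AD shifts right: new AD is Y = 4273 − 12P. With Pᵉ = 225, SRAS is Y = 2289 + 2P.
Short run: 4273 − 12P = 2289 + 2P gives 1984 = 14P, so P = 141.71 and Y = 4273 − 12P = 2572.43.
Y = 2572.43 is below potential 2739; expectations adjust and SRAS shifts right until Y = 2739.
Long run: on the new AD curve, 2739 = 4273 − 12P gives P = 127.83.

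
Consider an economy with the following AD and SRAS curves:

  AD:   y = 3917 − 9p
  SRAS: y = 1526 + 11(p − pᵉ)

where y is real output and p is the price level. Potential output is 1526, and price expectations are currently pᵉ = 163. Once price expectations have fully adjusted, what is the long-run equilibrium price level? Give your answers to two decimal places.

Short run: with pᵉ = 163, SRAS is y = 11p − 267. Setting AD = SRAS gives 4184 = 20p, so p = 209.20 and y = 3917 − 9p = 2034.20.
Output 2034.20 is above potential 1526, so over time expected prices rise and SRAS shifts left until y returns to 1526.
Long run: y = 1526 on the AD curve gives 1526 = 3917 − 9p, so p = 265.67.

Long-run p = 265.67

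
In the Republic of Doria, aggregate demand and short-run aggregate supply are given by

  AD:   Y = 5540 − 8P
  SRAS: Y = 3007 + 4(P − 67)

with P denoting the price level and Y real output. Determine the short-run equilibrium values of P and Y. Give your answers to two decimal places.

P = 233.42, Y = 3672.67

Write SRAS as Y = 3007 + 4P − 268 = 2739 + 4P.
Set AD = SRAS: 5540 − 8P = 2739 + 4P, so 2801 = 12P and P = 233.42.
Substituting into AD, Y = 5540 − 8P = 3672.67.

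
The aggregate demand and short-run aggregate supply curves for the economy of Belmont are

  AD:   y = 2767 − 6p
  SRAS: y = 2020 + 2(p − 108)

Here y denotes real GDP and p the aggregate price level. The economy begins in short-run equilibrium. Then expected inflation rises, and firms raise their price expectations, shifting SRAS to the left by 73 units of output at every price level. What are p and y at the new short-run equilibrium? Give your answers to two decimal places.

This is a negative supply shock: SRAS shifts left.
New SRAS: y = 1731 + 2p.
Set AD = SRAS: 2767 − 6p = 1731 + 2p, so 1036 = 8p and p = 129.50.
Substituting into AD, y = 1990.00.

p = 129.50, y = 1990.00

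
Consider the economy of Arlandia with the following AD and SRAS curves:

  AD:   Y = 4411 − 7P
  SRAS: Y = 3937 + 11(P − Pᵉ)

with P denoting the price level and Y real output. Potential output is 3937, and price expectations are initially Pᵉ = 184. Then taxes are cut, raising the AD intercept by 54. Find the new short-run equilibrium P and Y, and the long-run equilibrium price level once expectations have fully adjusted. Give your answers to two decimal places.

Short run: P = 141.78, Y = 3472.56. Long run: P = 75.43.

AD shifts right: new AD is Y = 4465 − 7P. With Pᵉ = 184, SRAS is Y = 1913 + 11P.
Short run: 4465 − 7P = 1913 + 11P gives 2552 = 18P, so P = 141.78 and Y = 4465 − 7P = 3472.56.
Y = 3472.56 is below potential 3937; expectations adjust and SRAS shifts right until Y = 3937.
Long run: on the new AD curve, 3937 = 4465 − 7P gives P = 75.43.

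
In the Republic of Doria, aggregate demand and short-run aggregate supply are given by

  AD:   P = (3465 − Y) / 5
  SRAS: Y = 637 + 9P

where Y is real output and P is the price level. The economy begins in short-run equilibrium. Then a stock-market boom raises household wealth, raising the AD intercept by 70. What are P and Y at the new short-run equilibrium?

P = 207, Y = 2500

This is a positive demand shock: AD shifts right.
New AD: Y = 3535 − 5P.
Set AD = SRAS: 3535 − 5P = 637 + 9P, so 2898 = 14P and P = 207.
Y = 3535 − 5·207 = 2500.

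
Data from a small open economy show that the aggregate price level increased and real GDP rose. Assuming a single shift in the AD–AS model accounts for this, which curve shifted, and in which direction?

AD shifted right

P rose and Y rose. An AD shift moves P and Y in the same direction; an SRAS shift moves them in opposite directions.
Here P and Y moved in the same direction, so the AD curve shifted.
Since Y rose, AD shifted right.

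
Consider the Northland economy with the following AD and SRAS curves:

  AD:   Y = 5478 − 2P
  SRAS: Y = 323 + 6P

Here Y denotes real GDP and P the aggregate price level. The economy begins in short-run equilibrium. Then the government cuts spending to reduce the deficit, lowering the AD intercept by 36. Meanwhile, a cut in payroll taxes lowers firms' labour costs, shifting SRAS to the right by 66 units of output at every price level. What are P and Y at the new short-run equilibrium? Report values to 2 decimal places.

After both shocks: AD is Y = 5442 − 2P and SRAS is Y = 389 + 6P.
Setting them equal: 5053 = 8P, so P = 631.63.
Substituting into AD, Y = 4178.75.

P = 631.63, Y = 4178.75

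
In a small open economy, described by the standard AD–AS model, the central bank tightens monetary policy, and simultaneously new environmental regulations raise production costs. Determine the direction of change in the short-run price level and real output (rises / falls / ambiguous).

The first event is a negative demand shock: AD shifts left, which by itself pushes P down and Y down.
The second is an adverse supply shock: SRAS shifts left, which by itself pushes P up and Y down.
The two shocks push P in opposite directions, so the effect on P is ambiguous. Both shocks push Y down, so Y falls.

Price level: ambiguous; output: falls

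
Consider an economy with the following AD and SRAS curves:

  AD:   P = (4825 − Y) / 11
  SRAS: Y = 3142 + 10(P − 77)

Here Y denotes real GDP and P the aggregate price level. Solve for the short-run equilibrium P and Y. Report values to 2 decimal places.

P = 116.81, Y = 3540.10

Write SRAS as Y = 3142 + 10P − 770 = 2372 + 10P.
Rearrange AD to Y = 4825 − 11P.
Set AD = SRAS: 4825 − 11P = 2372 + 10P, so 2453 = 21P and P = 116.81.
Substituting into AD, Y = 4825 − 11P = 3540.10.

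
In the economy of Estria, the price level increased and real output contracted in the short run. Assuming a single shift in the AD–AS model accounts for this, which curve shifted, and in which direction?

P rose and Y fell. An AD shift moves P and Y in the same direction; an SRAS shift moves them in opposite directions.
Here P and Y moved in opposite directions, so the SRAS curve shifted.
Since Y fell, SRAS shifted left.

SRAS shifted left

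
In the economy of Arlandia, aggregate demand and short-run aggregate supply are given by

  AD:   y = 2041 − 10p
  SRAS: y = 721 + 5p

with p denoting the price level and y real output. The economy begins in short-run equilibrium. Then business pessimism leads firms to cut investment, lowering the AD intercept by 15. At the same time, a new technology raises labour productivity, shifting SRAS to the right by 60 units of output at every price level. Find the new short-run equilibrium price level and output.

p = 83, y = 1196

After both shocks: AD is y = 2026 − 10p and SRAS is y = 781 + 5p.
Setting them equal: 1245 = 15p, so p = 83.
y = 2026 − 10·83 = 1196.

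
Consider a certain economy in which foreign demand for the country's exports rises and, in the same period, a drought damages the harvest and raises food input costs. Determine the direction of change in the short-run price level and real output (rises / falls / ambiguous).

Price level: rises; output: ambiguous

The first event is a positive demand shock: AD shifts right, which by itself pushes P up and Y up.
The second is an adverse supply shock: SRAS shifts left, which by itself pushes P up and Y down.
Both shocks push P up, so P rises. The two shocks push Y in opposite directions, so the effect on Y is ambiguous.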